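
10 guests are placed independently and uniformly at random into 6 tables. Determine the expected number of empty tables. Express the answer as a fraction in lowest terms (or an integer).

Let Xⱼ=1 if table j is empty. P(Xⱼ=1) = ((6-1)/6)^10 = 9765625/60466176.
By linearity, E[#empty] = 6·9765625/60466176 = 9765625/10077696.

9765625/10077696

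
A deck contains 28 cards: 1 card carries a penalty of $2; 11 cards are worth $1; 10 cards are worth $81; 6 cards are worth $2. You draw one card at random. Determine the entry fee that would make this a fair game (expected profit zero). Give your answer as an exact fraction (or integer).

831/28 dollars

E[payout] = (1/28)·(-2) + (11/28)·1 + (10/28)·81 + (6/28)·2 = 831/28
Fair fee = E[payout] = 831/28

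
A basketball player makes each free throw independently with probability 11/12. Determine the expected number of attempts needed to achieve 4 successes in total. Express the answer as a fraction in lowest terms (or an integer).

48/11

By linearity (sum of 4 independent geometric waits), E[trials] = 4/p = 4/(11/12) = 48/11.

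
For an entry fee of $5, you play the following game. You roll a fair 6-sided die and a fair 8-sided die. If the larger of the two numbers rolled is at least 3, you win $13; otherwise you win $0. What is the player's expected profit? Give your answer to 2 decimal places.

$6.92

E[payout] = (1/12)·0 + (11/12)·13 = 143/12
Expected profit = 143/12 − 5 = 83/12 ≈ $6.92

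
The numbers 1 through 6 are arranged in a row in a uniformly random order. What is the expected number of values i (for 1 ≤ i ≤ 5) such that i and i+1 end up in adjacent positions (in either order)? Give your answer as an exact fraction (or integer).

For each i ∈ {1,…,5}, let Xᵢ = 1 if i and i+1 are adjacent. P(Xᵢ=1) = 2·(6−1)!/6! = 2/6.
By linearity, E[ΣXᵢ] = (5)·(2/6) = 5/3.

5/3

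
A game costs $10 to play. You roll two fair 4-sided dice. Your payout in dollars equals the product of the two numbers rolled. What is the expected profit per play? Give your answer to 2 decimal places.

Distribution of the product of the two numbers rolled: 1 w.p. 1/16, 2 w.p. 1/8, 3 w.p. 1/8, 4 w.p. 3/16, 6 w.p. 1/8, 8 w.p. 1/8, …
E[payout] = (1/16)·1 + (1/8)·2 + (1/8)·3 + (3/16)·4 + (1/8)·6 + (1/8)·8 + (1/16)·9 + (1/8)·12 + (1/16)·16 = 25/4
Expected profit = 25/4 − 10 = -15/4 ≈ -$3.75

-$3.75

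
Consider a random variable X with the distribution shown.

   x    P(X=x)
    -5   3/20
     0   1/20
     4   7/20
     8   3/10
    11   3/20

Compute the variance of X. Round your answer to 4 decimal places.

24.6100

E[X] = (3/20)·(-5) + (1/20)·0 + (7/20)·4 + (3/10)·8 + (3/20)·11 = 47/10
E[X²] = (3/20)·25 + (1/20)·0 + (7/20)·16 + (3/10)·64 + (3/20)·121 = 467/10
Var(X) = 467/10 − (47/10)² = 2461/100 ≈ 24.6100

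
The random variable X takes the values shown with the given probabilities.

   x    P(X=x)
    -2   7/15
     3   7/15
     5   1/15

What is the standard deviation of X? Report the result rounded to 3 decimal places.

E[X] = 4/5, E[X²] = 116/15
Var(X) = E[X²] − (E[X])² = 116/15 − 16/25 = 532/75
SD(X) = √(532/75) ≈ 2.663

2.663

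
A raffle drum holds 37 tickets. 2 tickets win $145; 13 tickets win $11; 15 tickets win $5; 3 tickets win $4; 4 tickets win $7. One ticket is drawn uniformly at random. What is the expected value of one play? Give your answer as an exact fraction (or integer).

E[payout] = (2/37)·145 + (13/37)·11 + (15/37)·5 + (3/37)·4 + (4/37)·7 = 548/37

548/37 dollars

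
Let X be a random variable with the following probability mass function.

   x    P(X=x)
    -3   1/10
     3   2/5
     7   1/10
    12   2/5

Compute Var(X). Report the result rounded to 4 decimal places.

26.0400

E[X] = (1/10)·(-3) + (2/5)·3 + (1/10)·7 + (2/5)·12 = 32/5
E[X²] = (1/10)·9 + (2/5)·9 + (1/10)·49 + (2/5)·144 = 67
Var(X) = 67 − (32/5)² = 651/25 ≈ 26.0400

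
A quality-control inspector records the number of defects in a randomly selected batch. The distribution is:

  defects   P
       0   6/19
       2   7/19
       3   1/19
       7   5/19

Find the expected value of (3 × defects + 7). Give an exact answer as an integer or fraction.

289/19

E[3x+7] = (6/19)·7 + (7/19)·13 + (1/19)·16 + (5/19)·28
     = 289/19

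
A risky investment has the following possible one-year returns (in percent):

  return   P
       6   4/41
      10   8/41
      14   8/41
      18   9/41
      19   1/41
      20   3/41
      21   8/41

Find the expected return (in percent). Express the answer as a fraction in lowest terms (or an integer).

E[X] = (4/41)·6 + (8/41)·10 + (8/41)·14 + (9/41)·18 + (1/41)·19 + (3/41)·20 + (8/41)·21
     = 625/41

625/41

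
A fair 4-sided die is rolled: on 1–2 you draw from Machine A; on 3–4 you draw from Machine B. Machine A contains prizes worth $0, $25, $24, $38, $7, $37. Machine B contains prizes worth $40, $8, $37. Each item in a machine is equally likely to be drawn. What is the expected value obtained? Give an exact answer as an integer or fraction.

301/12 dollars

E[X | Machine A] = (0 + 25 + 24 + 38 + 7 + 37)/6 = 131/6
E[X | Machine B] = (40 + 8 + 37)/3 = 85/3
E[X] = (1/2)·131/6 + (1/2)·85/3 = 301/12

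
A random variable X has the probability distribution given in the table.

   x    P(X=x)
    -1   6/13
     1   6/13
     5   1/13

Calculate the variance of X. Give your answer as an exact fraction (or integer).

E[X] = (6/13)·(-1) + (6/13)·1 + (1/13)·5 = 5/13
E[X²] = (6/13)·1 + (6/13)·1 + (1/13)·25 = 37/13
Var(X) = 37/13 − (5/13)² = 456/169

456/169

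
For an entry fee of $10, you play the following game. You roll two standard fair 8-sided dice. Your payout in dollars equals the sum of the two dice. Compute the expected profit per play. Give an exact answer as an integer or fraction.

Distribution of the sum of the two dice: 2 w.p. 1/64, 3 w.p. 1/32, 4 w.p. 3/64, 5 w.p. 1/16, 6 w.p. 5/64, 7 w.p. 3/32, …
E[payout] = (1/64)·2 + (1/32)·3 + (3/64)·4 + (1/16)·5 + (5/64)·6 + (3/32)·7 + (7/64)·8 + (1/8)·9 + (7/64)·10 + (3/32)·11 + (5/64)·12 + (1/16)·13 + (3/64)·14 + (1/32)·15 + (1/64)·16 = 9
Expected profit = 9 − 10 = -1

-$1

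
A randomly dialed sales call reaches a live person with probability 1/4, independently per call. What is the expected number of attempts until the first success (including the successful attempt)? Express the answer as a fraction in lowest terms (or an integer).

4

For a geometric distribution, E[trials] = 1/p = 1/(1/4) = 4.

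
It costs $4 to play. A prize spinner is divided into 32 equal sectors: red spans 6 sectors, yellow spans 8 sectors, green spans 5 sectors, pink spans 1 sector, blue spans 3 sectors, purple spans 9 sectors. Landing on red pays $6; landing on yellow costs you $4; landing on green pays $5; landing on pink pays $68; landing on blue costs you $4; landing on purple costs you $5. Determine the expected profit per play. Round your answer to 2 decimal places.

E[payout] = (6/32)·6 + (8/32)·(-4) + (5/32)·5 + (1/32)·68 + (3/32)·(-4) + (9/32)·(-5) = 5/4
Expected profit = 5/4 − 4 = -11/4 ≈ -$2.75

-$2.75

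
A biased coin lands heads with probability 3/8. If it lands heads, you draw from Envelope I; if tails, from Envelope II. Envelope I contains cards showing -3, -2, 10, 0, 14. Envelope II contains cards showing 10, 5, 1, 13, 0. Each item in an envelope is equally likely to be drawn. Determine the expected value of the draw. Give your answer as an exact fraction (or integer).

E[X | Envelope I] = (-3 − 2 + 10 + 0 + 14)/5 = 19/5
E[X | Envelope II] = (10 + 5 + 1 + 13 + 0)/5 = 29/5
E[X] = (3/8)·19/5 + (5/8)·29/5 = 101/20

101/20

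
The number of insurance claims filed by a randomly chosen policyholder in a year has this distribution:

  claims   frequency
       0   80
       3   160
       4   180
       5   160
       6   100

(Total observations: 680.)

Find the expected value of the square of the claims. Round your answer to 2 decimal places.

Total = 680, so P(claims=0) = 80/680, etc.
E[X²] = (2/17)·0 + (4/17)·9 + (9/34)·16 + (4/17)·25 + (5/34)·36
     = 298/17 ≈ 17.53

17.53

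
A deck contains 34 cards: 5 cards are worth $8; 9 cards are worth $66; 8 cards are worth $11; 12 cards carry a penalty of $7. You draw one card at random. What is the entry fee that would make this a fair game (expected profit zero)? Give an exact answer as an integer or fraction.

319/17 dollars

E[payout] = (5/34)·8 + (9/34)·66 + (8/34)·11 + (12/34)·(-7) = 319/17
Fair fee = E[payout] = 319/17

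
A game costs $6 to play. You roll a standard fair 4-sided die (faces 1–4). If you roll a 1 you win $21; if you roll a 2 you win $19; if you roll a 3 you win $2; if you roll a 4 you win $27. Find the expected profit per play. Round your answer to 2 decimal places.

$11.25

E[payout] = (1/4)·2 + (1/4)·19 + (1/4)·21 + (1/4)·27 = 69/4
Expected profit = 69/4 − 6 = 45/4 ≈ $11.25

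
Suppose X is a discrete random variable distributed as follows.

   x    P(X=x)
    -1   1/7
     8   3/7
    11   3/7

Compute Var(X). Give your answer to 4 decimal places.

15.4286

E[X] = (1/7)·(-1) + (3/7)·8 + (3/7)·11 = 8
E[X²] = (1/7)·1 + (3/7)·64 + (3/7)·121 = 556/7
Var(X) = 556/7 − (8)² = 108/7 ≈ 15.4286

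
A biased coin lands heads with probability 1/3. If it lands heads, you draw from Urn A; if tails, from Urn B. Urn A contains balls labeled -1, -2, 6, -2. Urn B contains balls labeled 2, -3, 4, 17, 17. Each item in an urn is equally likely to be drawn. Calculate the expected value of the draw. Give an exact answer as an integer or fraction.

E[X | Urn A] = (-1 − 2 + 6 − 2)/4 = 1/4
E[X | Urn B] = (2 − 3 + 4 + 17 + 17)/5 = 37/5
E[X] = (1/3)·1/4 + (2/3)·37/5 = 301/60

301/60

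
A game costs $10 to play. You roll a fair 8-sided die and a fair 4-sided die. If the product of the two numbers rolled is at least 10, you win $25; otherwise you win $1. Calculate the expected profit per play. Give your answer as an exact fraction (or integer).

E[payout] = (17/32)·1 + (15/32)·25 = 49/4
Expected profit = 49/4 − 10 = 9/4

9/4 dollars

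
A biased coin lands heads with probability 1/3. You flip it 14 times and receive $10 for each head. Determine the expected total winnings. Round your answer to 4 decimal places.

$46.6667

E[#heads] = 14·1/3 = 14/3 (linearity over flips).
E[winnings] = 10·14/3 = 140/3.
≈ 46.6667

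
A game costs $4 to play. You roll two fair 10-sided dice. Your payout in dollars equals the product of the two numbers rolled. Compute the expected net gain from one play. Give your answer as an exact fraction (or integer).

Distribution of the product of the two numbers rolled: 1 w.p. 1/100, 2 w.p. 1/50, 3 w.p. 1/50, 4 w.p. 3/100, 5 w.p. 1/50, 6 w.p. 1/25, …
E[payout] = (1/100)·1 + (1/50)·2 + (1/50)·3 + (3/100)·4 + (1/50)·5 + (1/25)·6 + (1/50)·7 + (1/25)·8 + (3/100)·9 + (1/25)·10 + (1/25)·12 + (1/50)·14 + (1/50)·15 + (3/100)·16 + (1/25)·18 + (1/25)·20 + (1/50)·21 + (1/25)·24 + (1/100)·25 + (1/50)·27 + (1/50)·28 + (1/25)·30 + (1/50)·32 + (1/50)·35 + (3/100)·36 + (1/25)·40 + (1/50)·42 + (1/50)·45 + (1/50)·48 + (1/100)·49 + (1/50)·50 + (1/50)·54 + (1/50)·56 + (1/50)·60 + (1/50)·63 + (1/100)·64 + (1/50)·70 + (1/50)·72 + (1/50)·80 + (1/100)·81 + (1/50)·90 + (1/100)·100 = 121/4
Expected profit = 121/4 − 4 = 105/4

105/4 dollars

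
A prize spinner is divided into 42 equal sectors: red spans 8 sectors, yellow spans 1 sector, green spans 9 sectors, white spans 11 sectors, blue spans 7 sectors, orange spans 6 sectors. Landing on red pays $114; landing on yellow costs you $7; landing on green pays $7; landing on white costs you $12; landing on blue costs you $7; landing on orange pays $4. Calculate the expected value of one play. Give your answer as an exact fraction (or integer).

E[payout] = (8/42)·114 + (1/42)·(-7) + (9/42)·7 + (11/42)·(-12) + (7/42)·(-7) + (6/42)·4 = 811/42

811/42 dollars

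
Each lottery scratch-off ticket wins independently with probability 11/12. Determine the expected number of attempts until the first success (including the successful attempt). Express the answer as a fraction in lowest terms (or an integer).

For a geometric distribution, E[trials] = 1/p = 1/(11/12) = 12/11.

12/11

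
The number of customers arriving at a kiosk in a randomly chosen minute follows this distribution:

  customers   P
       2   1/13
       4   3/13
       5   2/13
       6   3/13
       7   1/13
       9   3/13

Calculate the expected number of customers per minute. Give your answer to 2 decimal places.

5.85

E[X] = (1/13)·2 + (3/13)·4 + (2/13)·5 + (3/13)·6 + (1/13)·7 + (3/13)·9
     = 76/13 ≈ 5.85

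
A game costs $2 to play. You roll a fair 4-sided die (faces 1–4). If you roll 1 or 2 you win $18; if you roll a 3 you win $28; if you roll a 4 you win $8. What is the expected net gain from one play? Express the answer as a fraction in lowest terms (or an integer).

E[payout] = (1/4)·8 + (1/2)·18 + (1/4)·28 = 18
Expected profit = 18 − 2 = 16

$16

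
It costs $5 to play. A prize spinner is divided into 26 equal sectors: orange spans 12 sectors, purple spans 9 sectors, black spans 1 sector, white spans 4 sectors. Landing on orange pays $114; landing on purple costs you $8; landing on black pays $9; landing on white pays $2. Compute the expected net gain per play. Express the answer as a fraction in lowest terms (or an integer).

E[payout] = (12/26)·114 + (9/26)·(-8) + (1/26)·9 + (4/26)·2 = 101/2
Expected profit = 101/2 − 5 = 91/2

91/2 dollars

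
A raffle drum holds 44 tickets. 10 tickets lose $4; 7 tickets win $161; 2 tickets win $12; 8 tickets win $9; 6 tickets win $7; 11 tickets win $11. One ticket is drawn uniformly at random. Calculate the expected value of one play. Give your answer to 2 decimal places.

$30.59

E[payout] = (10/44)·(-4) + (7/44)·161 + (2/44)·12 + (8/44)·9 + (6/44)·7 + (11/44)·11 = 673/22
≈ $30.59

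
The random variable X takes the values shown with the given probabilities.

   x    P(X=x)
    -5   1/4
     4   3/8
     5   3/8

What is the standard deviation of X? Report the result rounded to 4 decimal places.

4.1363

E[X] = 17/8, E[X²] = 173/8
Var(X) = E[X²] − (E[X])² = 173/8 − 289/64 = 1095/64
SD(X) = √(1095/64) ≈ 4.1363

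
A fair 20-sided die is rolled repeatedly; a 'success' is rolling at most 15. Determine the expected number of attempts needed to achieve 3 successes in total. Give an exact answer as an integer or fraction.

4

By linearity (sum of 3 independent geometric waits), E[trials] = 3/p = 3/(3/4) = 4.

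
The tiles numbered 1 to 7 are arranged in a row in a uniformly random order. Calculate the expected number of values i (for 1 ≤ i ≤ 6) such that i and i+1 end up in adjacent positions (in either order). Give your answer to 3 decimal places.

1.714

For each i ∈ {1,…,6}, let Xᵢ = 1 if i and i+1 are adjacent. P(Xᵢ=1) = 2·(7−1)!/7! = 2/7.
By linearity, E[ΣXᵢ] = (6)·(2/7) = 12/7.
≈ 1.714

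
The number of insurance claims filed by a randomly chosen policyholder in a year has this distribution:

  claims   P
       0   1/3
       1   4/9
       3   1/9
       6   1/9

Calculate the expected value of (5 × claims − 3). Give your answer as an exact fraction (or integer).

E[5x-3] = (1/3)·(-3) + (4/9)·2 + (1/9)·12 + (1/9)·27
     = 38/9

38/9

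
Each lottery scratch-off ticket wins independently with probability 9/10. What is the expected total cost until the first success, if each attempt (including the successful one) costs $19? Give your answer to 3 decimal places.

$21.111

E[#attempts] = 1/p = 10/9; E[cost] = 19·10/9 = 190/9.
≈ 21.111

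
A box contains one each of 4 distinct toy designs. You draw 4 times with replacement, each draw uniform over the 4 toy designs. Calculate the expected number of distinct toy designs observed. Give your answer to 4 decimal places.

2.7344

Let Xⱼ=1 if type j appears at least once. P(Xⱼ=1) = 1 − ((4−1)/4)^4 = 175/256.
E[#distinct] = 4·175/256 = 175/64.
≈ 2.7344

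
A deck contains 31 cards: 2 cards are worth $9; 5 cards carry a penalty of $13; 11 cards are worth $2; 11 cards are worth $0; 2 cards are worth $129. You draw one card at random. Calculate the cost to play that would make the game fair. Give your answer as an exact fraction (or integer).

E[payout] = (2/31)·9 + (5/31)·(-13) + (11/31)·2 + (11/31)·0 + (2/31)·129 = 233/31
Fair fee = E[payout] = 233/31

233/31 dollars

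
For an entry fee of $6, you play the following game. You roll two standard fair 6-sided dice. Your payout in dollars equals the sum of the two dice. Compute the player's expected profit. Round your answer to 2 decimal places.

Distribution of the sum of the two dice: 2 w.p. 1/36, 3 w.p. 1/18, 4 w.p. 1/12, 5 w.p. 1/9, 6 w.p. 5/36, 7 w.p. 1/6, …
E[payout] = (1/36)·2 + (1/18)·3 + (1/12)·4 + (1/9)·5 + (5/36)·6 + (1/6)·7 + (5/36)·8 + (1/9)·9 + (1/12)·10 + (1/18)·11 + (1/36)·12 = 7
Expected profit = 7 − 6 = 1 ≈ $1.00

$1.00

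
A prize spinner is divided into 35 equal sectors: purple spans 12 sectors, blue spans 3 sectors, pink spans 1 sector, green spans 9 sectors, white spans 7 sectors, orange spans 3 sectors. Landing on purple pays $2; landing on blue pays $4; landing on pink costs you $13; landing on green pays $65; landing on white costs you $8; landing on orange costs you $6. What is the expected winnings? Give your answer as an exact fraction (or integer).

E[payout] = (12/35)·2 + (3/35)·4 + (1/35)·(-13) + (9/35)·65 + (7/35)·(-8) + (3/35)·(-6) = 534/35

534/35 dollars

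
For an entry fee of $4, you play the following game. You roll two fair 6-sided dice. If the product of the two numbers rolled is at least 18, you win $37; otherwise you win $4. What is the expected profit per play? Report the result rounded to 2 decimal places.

$9.17

E[payout] = (13/18)·4 + (5/18)·37 = 79/6
Expected profit = 79/6 − 4 = 55/6 ≈ $9.17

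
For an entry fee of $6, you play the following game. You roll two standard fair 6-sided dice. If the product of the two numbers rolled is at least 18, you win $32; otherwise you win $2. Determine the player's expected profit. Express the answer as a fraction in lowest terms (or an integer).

E[payout] = (13/18)·2 + (5/18)·32 = 31/3
Expected profit = 31/3 − 6 = 13/3

13/3 dollars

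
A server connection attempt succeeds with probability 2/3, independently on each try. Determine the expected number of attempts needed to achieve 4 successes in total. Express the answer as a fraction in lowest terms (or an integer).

6

By linearity (sum of 4 independent geometric waits), E[trials] = 4/p = 4/(2/3) = 6.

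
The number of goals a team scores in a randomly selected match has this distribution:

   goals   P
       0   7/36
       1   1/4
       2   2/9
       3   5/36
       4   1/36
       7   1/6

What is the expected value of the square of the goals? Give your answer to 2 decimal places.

E[X²] = (7/36)·0 + (1/4)·1 + (2/9)·4 + (5/36)·9 + (1/36)·16 + (1/6)·49
     = 11 ≈ 11.00

11.00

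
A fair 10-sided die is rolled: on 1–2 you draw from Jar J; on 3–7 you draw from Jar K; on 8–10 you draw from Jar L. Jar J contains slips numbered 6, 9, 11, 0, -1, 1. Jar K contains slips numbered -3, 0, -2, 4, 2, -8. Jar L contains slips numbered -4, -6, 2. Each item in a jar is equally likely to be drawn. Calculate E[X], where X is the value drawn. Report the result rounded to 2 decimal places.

-0.52

E[X | Jar J] = (6 + 9 + 11 + 0 − 1 + 1)/6 = 13/3
E[X | Jar K] = (-3 + 0 − 2 + 4 + 2 − 8)/6 = -7/6
E[X | Jar L] = (-4 − 6 + 2)/3 = -8/3
E[X] = (1/5)·13/3 + (1/2)·(-7/6) + (3/10)·(-8/3) = -31/60 ≈ -0.52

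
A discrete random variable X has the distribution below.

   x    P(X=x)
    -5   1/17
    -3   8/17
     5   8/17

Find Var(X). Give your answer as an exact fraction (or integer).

4928/289

E[X] = (1/17)·(-5) + (8/17)·(-3) + (8/17)·5 = 11/17
E[X²] = (1/17)·25 + (8/17)·9 + (8/17)·25 = 297/17
Var(X) = 297/17 − (11/17)² = 4928/289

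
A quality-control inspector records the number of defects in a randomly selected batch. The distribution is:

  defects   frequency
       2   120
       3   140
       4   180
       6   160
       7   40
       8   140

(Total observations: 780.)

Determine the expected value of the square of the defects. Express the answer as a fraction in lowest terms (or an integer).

Total = 780, so P(defects=2) = 120/780, etc.
E[X²] = (2/13)·4 + (7/39)·9 + (3/13)·16 + (8/39)·36 + (2/39)·49 + (7/39)·64
     = 355/13

355/13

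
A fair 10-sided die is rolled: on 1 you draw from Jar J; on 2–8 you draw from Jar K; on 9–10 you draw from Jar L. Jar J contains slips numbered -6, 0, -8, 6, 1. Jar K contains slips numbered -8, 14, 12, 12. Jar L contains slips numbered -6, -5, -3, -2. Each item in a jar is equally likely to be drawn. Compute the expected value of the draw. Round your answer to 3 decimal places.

4.310

E[X | Jar J] = (-6 + 0 − 8 + 6 + 1)/5 = -7/5
E[X | Jar K] = (-8 + 14 + 12 + 12)/4 = 15/2
E[X | Jar L] = (-6 − 5 − 3 − 2)/4 = -4
E[X] = (1/10)·(-7/5) + (7/10)·15/2 + (1/5)·(-4) = 431/100 ≈ 4.310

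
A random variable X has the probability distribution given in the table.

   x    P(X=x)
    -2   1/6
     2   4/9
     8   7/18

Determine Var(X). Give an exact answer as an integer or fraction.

125/9

E[X] = (1/6)·(-2) + (4/9)·2 + (7/18)·8 = 11/3
E[X²] = (1/6)·4 + (4/9)·4 + (7/18)·64 = 82/3
Var(X) = 82/3 − (11/3)² = 125/9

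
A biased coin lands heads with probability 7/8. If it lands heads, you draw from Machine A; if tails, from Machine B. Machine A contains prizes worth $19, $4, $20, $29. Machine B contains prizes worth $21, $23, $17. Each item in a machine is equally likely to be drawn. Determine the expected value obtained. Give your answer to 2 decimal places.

E[X | Machine A] = (19 + 4 + 20 + 29)/4 = 18
E[X | Machine B] = (21 + 23 + 17)/3 = 61/3
E[X] = (7/8)·18 + (1/8)·61/3 = 439/24 ≈ 18.29

$18.29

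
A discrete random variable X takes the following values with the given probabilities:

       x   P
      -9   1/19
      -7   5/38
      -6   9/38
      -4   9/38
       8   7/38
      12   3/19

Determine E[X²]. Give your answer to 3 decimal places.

E[X²] = (1/19)·81 + (5/38)·49 + (9/38)·36 + (9/38)·16 + (7/38)·64 + (3/19)·144
     = 2187/38 ≈ 57.553

57.553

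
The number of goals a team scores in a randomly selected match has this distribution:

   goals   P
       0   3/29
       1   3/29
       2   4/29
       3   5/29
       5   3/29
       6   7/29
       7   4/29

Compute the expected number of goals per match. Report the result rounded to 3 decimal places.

3.828

E[X] = (3/29)·0 + (3/29)·1 + (4/29)·2 + (5/29)·3 + (3/29)·5 + (7/29)·6 + (4/29)·7
     = 111/29 ≈ 3.828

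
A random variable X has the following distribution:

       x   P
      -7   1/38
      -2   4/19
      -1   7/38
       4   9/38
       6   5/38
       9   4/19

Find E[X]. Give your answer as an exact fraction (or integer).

54/19

E[X] = (1/38)·(-7) + (4/19)·(-2) + (7/38)·(-1) + (9/38)·4 + (5/38)·6 + (4/19)·9
     = 54/19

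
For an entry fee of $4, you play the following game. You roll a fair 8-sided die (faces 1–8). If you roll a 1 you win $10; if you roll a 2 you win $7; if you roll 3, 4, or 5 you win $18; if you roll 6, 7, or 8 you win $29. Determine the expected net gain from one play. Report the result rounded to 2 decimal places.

$15.75

E[payout] = (1/8)·7 + (1/8)·10 + (3/8)·18 + (3/8)·29 = 79/4
Expected profit = 79/4 − 4 = 63/4 ≈ $15.75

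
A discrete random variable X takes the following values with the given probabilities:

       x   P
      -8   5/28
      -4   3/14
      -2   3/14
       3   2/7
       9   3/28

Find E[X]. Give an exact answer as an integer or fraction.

-25/28

E[X] = (5/28)·(-8) + (3/14)·(-4) + (3/14)·(-2) + (2/7)·3 + (3/28)·9
     = -25/28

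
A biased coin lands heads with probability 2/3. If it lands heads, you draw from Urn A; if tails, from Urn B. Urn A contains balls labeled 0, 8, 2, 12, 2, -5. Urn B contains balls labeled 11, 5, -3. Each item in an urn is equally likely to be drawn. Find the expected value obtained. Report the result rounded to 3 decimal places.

E[X | Urn A] = (0 + 8 + 2 + 12 + 2 − 5)/6 = 19/6
E[X | Urn B] = (11 + 5 − 3)/3 = 13/3
E[X] = (2/3)·19/6 + (1/3)·13/3 = 32/9 ≈ 3.556

3.556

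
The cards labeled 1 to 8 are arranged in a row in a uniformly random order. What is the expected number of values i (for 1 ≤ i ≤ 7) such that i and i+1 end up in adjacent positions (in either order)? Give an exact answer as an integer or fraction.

7/4

For each i ∈ {1,…,7}, let Xᵢ = 1 if i and i+1 are adjacent. P(Xᵢ=1) = 2·(8−1)!/8! = 2/8.
By linearity, E[ΣXᵢ] = (7)·(2/8) = 7/4.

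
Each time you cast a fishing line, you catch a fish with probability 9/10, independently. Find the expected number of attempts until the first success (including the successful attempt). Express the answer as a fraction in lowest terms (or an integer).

For a geometric distribution, E[trials] = 1/p = 1/(9/10) = 10/9.

10/9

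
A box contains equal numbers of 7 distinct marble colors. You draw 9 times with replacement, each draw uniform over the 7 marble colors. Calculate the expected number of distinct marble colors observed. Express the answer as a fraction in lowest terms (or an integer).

30275911/5764801

Let Xⱼ=1 if type j appears at least once. P(Xⱼ=1) = 1 − ((7−1)/7)^9 = 30275911/40353607.
E[#distinct] = 7·30275911/40353607 = 30275911/5764801.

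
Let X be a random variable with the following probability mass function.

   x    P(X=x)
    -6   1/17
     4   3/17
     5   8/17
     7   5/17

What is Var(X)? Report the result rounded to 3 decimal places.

E[X] = (1/17)·(-6) + (3/17)·4 + (8/17)·5 + (5/17)·7 = 81/17
E[X²] = (1/17)·36 + (3/17)·16 + (8/17)·25 + (5/17)·49 = 529/17
Var(X) = 529/17 − (81/17)² = 2432/289 ≈ 8.415

8.415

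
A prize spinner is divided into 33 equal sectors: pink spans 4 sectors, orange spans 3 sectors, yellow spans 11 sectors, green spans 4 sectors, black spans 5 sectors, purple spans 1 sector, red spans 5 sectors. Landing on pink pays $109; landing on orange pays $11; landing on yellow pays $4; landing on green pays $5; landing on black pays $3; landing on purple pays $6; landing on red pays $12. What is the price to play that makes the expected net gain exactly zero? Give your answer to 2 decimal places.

$18.61

E[payout] = (4/33)·109 + (3/33)·11 + (11/33)·4 + (4/33)·5 + (5/33)·3 + (1/33)·6 + (5/33)·12 = 614/33
Fair fee = E[payout] = 614/33 ≈ $18.61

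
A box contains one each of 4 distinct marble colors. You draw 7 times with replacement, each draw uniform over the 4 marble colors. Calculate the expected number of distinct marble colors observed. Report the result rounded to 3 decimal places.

Let Xⱼ=1 if type j appears at least once. P(Xⱼ=1) = 1 − ((4−1)/4)^7 = 14197/16384.
E[#distinct] = 4·14197/16384 = 14197/4096.
≈ 3.466

3.466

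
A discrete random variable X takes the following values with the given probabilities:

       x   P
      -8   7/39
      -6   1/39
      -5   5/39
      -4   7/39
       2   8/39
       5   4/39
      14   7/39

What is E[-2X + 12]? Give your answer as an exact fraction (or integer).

E[-2x+12] = (7/39)·28 + (1/39)·24 + (5/39)·22 + (7/39)·20 + (8/39)·8 + (4/39)·2 + (7/39)·(-16)
     = 430/39

430/39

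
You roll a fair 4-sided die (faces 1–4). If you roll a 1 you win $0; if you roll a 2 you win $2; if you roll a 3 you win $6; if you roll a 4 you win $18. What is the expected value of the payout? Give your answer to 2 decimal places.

E[payout] = (1/4)·0 + (1/4)·2 + (1/4)·6 + (1/4)·18 = 13/2
≈ $6.50

$6.50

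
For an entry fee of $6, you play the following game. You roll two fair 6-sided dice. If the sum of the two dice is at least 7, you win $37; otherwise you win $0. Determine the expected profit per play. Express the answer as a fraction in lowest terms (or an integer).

E[payout] = (5/12)·0 + (7/12)·37 = 259/12
Expected profit = 259/12 − 6 = 187/12

187/12 dollars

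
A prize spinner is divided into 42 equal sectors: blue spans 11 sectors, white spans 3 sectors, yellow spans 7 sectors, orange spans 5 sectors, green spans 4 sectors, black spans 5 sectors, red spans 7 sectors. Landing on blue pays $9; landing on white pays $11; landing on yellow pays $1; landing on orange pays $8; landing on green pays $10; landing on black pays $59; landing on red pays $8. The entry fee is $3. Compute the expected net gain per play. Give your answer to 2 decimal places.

E[payout] = (11/42)·9 + (3/42)·11 + (7/42)·1 + (5/42)·8 + (4/42)·10 + (5/42)·59 + (7/42)·8 = 95/7
Expected profit = 95/7 − 3 = 74/7 ≈ $10.57

$10.57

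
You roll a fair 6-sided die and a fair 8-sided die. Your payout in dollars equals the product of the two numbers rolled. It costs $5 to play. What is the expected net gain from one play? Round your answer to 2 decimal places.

Distribution of the product of the two numbers rolled: 1 w.p. 1/48, 2 w.p. 1/24, 3 w.p. 1/24, 4 w.p. 1/16, 5 w.p. 1/24, 6 w.p. 1/12, …
E[payout] = (1/48)·1 + (1/24)·2 + (1/24)·3 + (1/16)·4 + (1/24)·5 + (1/12)·6 + (1/48)·7 + (1/16)·8 + (1/48)·9 + (1/24)·10 + (1/12)·12 + (1/48)·14 + (1/24)·15 + (1/24)·16 + (1/24)·18 + (1/24)·20 + (1/48)·21 + (1/16)·24 + (1/48)·25 + (1/48)·28 + (1/24)·30 + (1/48)·32 + (1/48)·35 + (1/48)·36 + (1/48)·40 + (1/48)·42 + (1/48)·48 = 63/4
Expected profit = 63/4 − 5 = 43/4 ≈ $10.75

$10.75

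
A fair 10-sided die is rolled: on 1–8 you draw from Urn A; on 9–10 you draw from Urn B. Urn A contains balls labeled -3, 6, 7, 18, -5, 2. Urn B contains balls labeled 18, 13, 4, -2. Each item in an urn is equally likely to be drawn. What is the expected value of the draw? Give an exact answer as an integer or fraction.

299/60

E[X | Urn A] = (-3 + 6 + 7 + 18 − 5 + 2)/6 = 25/6
E[X | Urn B] = (18 + 13 + 4 − 2)/4 = 33/4
E[X] = (4/5)·25/6 + (1/5)·33/4 = 299/60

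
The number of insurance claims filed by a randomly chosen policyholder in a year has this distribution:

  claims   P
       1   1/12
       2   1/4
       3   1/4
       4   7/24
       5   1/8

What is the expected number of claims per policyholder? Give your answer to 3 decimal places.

3.125

E[X] = (1/12)·1 + (1/4)·2 + (1/4)·3 + (7/24)·4 + (1/8)·5
     = 25/8 ≈ 3.125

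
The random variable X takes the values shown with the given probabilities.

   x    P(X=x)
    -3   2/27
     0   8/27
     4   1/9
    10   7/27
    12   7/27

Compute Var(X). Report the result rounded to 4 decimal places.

30.5871

E[X] = (2/27)·(-3) + (8/27)·0 + (1/9)·4 + (7/27)·10 + (7/27)·12 = 160/27
E[X²] = (2/27)·9 + (8/27)·0 + (1/9)·16 + (7/27)·100 + (7/27)·144 = 1774/27
Var(X) = 1774/27 − (160/27)² = 22298/729 ≈ 30.5871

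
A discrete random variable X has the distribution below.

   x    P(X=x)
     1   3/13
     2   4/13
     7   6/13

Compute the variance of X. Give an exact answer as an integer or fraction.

1260/169

E[X] = (3/13)·1 + (4/13)·2 + (6/13)·7 = 53/13
E[X²] = (3/13)·1 + (4/13)·4 + (6/13)·49 = 313/13
Var(X) = 313/13 − (53/13)² = 1260/169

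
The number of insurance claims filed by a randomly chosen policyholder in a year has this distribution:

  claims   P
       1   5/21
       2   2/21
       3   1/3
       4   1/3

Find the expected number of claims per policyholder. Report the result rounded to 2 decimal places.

E[X] = (5/21)·1 + (2/21)·2 + (1/3)·3 + (1/3)·4
     = 58/21 ≈ 2.76

2.76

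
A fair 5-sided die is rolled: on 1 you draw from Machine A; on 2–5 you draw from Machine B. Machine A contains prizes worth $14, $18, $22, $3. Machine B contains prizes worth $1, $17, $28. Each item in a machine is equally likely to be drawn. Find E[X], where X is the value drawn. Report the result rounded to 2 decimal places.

E[X | Machine A] = (14 + 18 + 22 + 3)/4 = 57/4
E[X | Machine B] = (1 + 17 + 28)/3 = 46/3
E[X] = (1/5)·57/4 + (4/5)·46/3 = 907/60 ≈ 15.12

$15.12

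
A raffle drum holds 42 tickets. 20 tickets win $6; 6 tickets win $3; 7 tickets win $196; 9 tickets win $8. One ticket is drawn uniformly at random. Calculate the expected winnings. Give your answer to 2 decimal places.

$37.67

E[payout] = (20/42)·6 + (6/42)·3 + (7/42)·196 + (9/42)·8 = 113/3
≈ $37.67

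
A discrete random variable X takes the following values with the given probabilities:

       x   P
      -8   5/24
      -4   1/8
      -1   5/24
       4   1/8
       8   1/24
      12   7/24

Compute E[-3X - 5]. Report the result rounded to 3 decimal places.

-10.875

E[-3x-5] = (5/24)·19 + (1/8)·7 + (5/24)·(-2) + (1/8)·(-17) + (1/24)·(-29) + (7/24)·(-41)
     = -87/8 ≈ -10.875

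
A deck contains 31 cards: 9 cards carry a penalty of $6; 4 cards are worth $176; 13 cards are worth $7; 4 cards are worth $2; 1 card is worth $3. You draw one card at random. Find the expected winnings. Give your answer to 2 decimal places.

E[payout] = (9/31)·(-6) + (4/31)·176 + (13/31)·7 + (4/31)·2 + (1/31)·3 = 752/31
≈ $24.26

$24.26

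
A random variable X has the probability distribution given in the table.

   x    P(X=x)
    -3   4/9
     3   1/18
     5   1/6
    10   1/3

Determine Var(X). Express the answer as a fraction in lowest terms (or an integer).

E[X] = (4/9)·(-3) + (1/18)·3 + (1/6)·5 + (1/3)·10 = 3
E[X²] = (4/9)·9 + (1/18)·9 + (1/6)·25 + (1/3)·100 = 42
Var(X) = 42 − (3)² = 33

33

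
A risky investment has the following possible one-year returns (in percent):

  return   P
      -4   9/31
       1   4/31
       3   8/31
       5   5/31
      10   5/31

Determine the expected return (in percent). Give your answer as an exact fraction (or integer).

67/31

E[X] = (9/31)·(-4) + (4/31)·1 + (8/31)·3 + (5/31)·5 + (5/31)·10
     = 67/31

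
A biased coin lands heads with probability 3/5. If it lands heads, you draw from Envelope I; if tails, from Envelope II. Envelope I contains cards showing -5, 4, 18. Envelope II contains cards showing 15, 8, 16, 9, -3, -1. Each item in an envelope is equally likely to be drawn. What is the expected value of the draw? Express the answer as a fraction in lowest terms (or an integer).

19/3

E[X | Envelope I] = (-5 + 4 + 18)/3 = 17/3
E[X | Envelope II] = (15 + 8 + 16 + 9 − 3 − 1)/6 = 22/3
E[X] = (3/5)·17/3 + (2/5)·22/3 = 19/3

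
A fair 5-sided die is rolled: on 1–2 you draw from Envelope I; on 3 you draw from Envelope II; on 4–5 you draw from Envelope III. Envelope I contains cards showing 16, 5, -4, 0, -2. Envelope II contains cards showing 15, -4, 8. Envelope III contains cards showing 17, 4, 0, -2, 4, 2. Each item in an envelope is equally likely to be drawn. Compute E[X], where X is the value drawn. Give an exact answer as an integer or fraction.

62/15

E[X | Envelope I] = (16 + 5 − 4 + 0 − 2)/5 = 3
E[X | Envelope II] = (15 − 4 + 8)/3 = 19/3
E[X | Envelope III] = (17 + 4 + 0 − 2 + 4 + 2)/6 = 25/6
E[X] = (2/5)·3 + (1/5)·19/3 + (2/5)·25/6 = 62/15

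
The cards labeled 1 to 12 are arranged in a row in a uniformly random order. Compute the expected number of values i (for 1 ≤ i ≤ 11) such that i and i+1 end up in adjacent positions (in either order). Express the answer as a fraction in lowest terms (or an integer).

11/6

For each i ∈ {1,…,11}, let Xᵢ = 1 if i and i+1 are adjacent. P(Xᵢ=1) = 2·(12−1)!/12! = 2/12.
By linearity, E[ΣXᵢ] = (11)·(2/12) = 11/6.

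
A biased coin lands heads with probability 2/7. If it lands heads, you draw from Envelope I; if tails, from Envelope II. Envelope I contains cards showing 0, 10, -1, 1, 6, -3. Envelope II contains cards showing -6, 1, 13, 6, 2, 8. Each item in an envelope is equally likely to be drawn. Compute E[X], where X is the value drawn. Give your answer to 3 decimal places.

3.476

E[X | Envelope I] = (0 + 10 − 1 + 1 + 6 − 3)/6 = 13/6
E[X | Envelope II] = (-6 + 1 + 13 + 6 + 2 + 8)/6 = 4
E[X] = (2/7)·13/6 + (5/7)·4 = 73/21 ≈ 3.476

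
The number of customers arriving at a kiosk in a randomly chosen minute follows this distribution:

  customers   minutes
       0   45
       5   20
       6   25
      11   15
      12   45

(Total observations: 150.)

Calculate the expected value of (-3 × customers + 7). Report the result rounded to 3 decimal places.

Total = 150, so P(customers=0) = 45/150, etc.
E[-3x+7] = (3/10)·7 + (2/15)·(-8) + (1/6)·(-11) + (1/10)·(-26) + (3/10)·(-29)
     = -121/10 ≈ -12.100

-12.100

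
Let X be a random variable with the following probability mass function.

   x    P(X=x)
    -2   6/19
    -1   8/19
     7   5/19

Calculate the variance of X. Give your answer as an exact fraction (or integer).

5038/361

E[X] = (6/19)·(-2) + (8/19)·(-1) + (5/19)·7 = 15/19
E[X²] = (6/19)·4 + (8/19)·1 + (5/19)·49 = 277/19
Var(X) = 277/19 − (15/19)² = 5038/361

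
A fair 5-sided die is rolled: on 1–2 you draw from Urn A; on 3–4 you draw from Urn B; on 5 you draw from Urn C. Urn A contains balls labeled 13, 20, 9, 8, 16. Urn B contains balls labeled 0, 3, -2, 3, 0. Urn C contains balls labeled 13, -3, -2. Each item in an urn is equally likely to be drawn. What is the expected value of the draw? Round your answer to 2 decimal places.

E[X | Urn A] = (13 + 20 + 9 + 8 + 16)/5 = 66/5
E[X | Urn B] = (0 + 3 − 2 + 3 + 0)/5 = 4/5
E[X | Urn C] = (13 − 3 − 2)/3 = 8/3
E[X] = (2/5)·66/5 + (2/5)·4/5 + (1/5)·8/3 = 92/15 ≈ 6.13

6.13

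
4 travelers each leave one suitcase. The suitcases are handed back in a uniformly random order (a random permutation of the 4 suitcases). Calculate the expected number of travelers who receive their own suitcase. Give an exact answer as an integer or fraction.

Let Xᵢ = 1 if person i gets their own suitcase. For each i, P(Xᵢ=1) = 1/4.
By linearity of expectation, E[X₁+…+X_4] = 4·(1/4) = 1.

1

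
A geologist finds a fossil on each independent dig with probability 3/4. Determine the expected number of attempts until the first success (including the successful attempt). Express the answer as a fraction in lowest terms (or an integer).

For a geometric distribution, E[trials] = 1/p = 1/(3/4) = 4/3.

4/3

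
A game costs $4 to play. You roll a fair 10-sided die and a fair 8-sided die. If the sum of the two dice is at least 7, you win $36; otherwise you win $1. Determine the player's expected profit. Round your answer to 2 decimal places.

E[payout] = (3/16)·1 + (13/16)·36 = 471/16
Expected profit = 471/16 − 4 = 407/16 ≈ $25.44

$25.44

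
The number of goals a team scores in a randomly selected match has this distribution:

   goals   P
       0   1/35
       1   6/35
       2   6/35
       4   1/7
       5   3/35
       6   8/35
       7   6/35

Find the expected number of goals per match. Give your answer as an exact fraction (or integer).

143/35

E[X] = (1/35)·0 + (6/35)·1 + (6/35)·2 + (1/7)·4 + (3/35)·5 + (8/35)·6 + (6/35)·7
     = 143/35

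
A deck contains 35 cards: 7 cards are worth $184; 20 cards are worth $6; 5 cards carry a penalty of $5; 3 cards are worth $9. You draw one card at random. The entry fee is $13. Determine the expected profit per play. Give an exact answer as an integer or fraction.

E[payout] = (7/35)·184 + (20/35)·6 + (5/35)·(-5) + (3/35)·9 = 282/7
Expected profit = 282/7 − 13 = 191/7

191/7 dollars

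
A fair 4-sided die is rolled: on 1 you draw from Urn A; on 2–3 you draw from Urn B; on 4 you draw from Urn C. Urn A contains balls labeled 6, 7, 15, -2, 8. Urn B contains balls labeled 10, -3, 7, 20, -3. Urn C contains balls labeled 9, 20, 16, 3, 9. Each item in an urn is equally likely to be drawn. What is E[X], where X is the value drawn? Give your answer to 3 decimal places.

7.650

E[X | Urn A] = (6 + 7 + 15 − 2 + 8)/5 = 34/5
E[X | Urn B] = (10 − 3 + 7 + 20 − 3)/5 = 31/5
E[X | Urn C] = (9 + 20 + 16 + 3 + 9)/5 = 57/5
E[X] = (1/4)·34/5 + (1/2)·31/5 + (1/4)·57/5 = 153/20 ≈ 7.650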